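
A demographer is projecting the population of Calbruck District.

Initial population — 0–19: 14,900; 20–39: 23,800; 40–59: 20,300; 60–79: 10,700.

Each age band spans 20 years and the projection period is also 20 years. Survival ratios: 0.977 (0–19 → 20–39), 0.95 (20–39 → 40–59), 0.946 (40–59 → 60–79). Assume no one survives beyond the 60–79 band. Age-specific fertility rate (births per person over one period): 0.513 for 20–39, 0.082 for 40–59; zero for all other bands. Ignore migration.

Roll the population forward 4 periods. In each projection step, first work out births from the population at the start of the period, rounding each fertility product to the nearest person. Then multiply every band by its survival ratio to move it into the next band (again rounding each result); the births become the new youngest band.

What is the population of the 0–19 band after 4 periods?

Period 1:
Births: 23800 × 0.513 = 12209  |  20300 × 0.082 = 1665 ⇒ total 13874
20–39: 14900 × 0.977 = 14557
40–59: 23800 × 0.95 = 22610
60–79: 20300 × 0.946 = 19204
→ [13874, 14557, 22610, 19204]
Period 2:
Births: 14557 × 0.513 = 7468  |  22610 × 0.082 = 1854 ⇒ total 9322
20–39: 13874 × 0.977 = 13555
40–59: 14557 × 0.95 = 13829
60–79: 22610 × 0.946 = 21389
→ [9322, 13555, 13829, 21389]
Period 3:
Births: 13555 × 0.513 = 6954  |  13829 × 0.082 = 1134 ⇒ total 8088
20–39: 9322 × 0.977 = 9108
40–59: 13555 × 0.95 = 12877
60–79: 13829 × 0.946 = 13082
→ [8088, 9108, 12877, 13082]
Period 4:
Births: 9108 × 0.513 = 4672  |  12877 × 0.082 = 1056 ⇒ total 5728
20–39: 8088 × 0.977 = 7902
40–59: 9108 × 0.95 = 8653
60–79: 12877 × 0.946 = 12182
→ [5728, 7902, 8653, 12182]

5728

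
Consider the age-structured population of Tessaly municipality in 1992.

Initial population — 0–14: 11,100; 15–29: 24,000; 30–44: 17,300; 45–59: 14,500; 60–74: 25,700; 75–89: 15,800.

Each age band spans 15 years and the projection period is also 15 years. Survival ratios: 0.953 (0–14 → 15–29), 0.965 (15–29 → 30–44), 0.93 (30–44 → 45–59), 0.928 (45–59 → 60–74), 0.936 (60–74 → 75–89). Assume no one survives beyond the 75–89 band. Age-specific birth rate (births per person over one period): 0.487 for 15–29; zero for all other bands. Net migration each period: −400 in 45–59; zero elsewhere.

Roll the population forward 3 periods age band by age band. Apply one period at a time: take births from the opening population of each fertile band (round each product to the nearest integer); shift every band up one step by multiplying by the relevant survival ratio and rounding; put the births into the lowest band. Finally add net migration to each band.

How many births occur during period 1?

11688

Numbering the bands 1..6 from youngest to oldest:
After projecting period 1:
Births: 24000 × 0.487 = 11688
Band 2: 11100 × 0.953 = 10578
Band 3: 24000 × 0.965 = 23160
Band 4: 17300 × 0.93 = 16089
Band 5: 14500 × 0.928 = 13456
Band 6: 25700 × 0.936 = 24055
Net migration: Band 4 − 400 → 15689
End of period: [11688, 10578, 23160, 15689, 13456, 24055]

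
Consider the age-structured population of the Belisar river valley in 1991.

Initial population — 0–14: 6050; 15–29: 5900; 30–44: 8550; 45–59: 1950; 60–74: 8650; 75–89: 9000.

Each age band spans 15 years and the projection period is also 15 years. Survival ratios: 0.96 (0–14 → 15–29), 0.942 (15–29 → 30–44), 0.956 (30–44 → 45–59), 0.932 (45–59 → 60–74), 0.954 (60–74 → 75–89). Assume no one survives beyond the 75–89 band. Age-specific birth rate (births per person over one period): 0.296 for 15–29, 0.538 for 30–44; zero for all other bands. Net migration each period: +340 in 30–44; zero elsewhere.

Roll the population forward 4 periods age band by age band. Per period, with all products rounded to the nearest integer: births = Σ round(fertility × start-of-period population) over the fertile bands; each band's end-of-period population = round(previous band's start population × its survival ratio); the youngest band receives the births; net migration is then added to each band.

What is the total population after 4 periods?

30159

Numbering the groups 1..6 from youngest to oldest:
Period 1.
Births: 5900 × 0.296 = 1746, 8550 × 0.538 = 4600 — total 6346
Group 2: 6050 × 0.96 = 5808
Group 3: 5900 × 0.942 = 5558
Group 4: 8550 × 0.956 = 8174
Group 5: 1950 × 0.932 = 1817
Group 6: 8650 × 0.954 = 8252
Net migration: Group 3 + 340 → 5898
Population now: 0–14=6346, 15–29=5808, 30–44=5898, 45–59=8174, 60–74=1817, 75–89=8252
Period 2.
Births: 5808 × 0.296 = 1719, 5898 × 0.538 = 3173 — total 4892
Group 2: 6346 × 0.96 = 6092
Group 3: 5808 × 0.942 = 5471
Group 4: 5898 × 0.956 = 5638
Group 5: 8174 × 0.932 = 7618
Group 6: 1817 × 0.954 = 1733
Net migration: Group 3 + 340 → 5811
Population now: 0–14=4892, 15–29=6092, 30–44=5811, 45–59=5638, 60–74=7618, 75–89=1733
Period 3.
Births: 6092 × 0.296 = 1803, 5811 × 0.538 = 3126 — total 4929
Group 2: 4892 × 0.96 = 4696
Group 3: 6092 × 0.942 = 5739
Group 4: 5811 × 0.956 = 5555
Group 5: 5638 × 0.932 = 5255
Group 6: 7618 × 0.954 = 7268
Net migration: Group 3 + 340 → 6079
Population now: 0–14=4929, 15–29=4696, 30–44=6079, 45–59=5555, 60–74=5255, 75–89=7268
Period 4.
Births: 4696 × 0.296 = 1390, 6079 × 0.538 = 3271 — total 4661
Group 2: 4929 × 0.96 = 4732
Group 3: 4696 × 0.942 = 4424
Group 4: 6079 × 0.956 = 5812
Group 5: 5555 × 0.932 = 5177
Group 6: 5255 × 0.954 = 5013
Net migration: Group 3 + 340 → 4764
Population now: 0–14=4661, 15–29=4732, 30–44=4764, 45–59=5812, 60–74=5177, 75–89=5013
Total after period 4: 4661 + 4732 + 4764 + 5812 + 5177 + 5013 = 30159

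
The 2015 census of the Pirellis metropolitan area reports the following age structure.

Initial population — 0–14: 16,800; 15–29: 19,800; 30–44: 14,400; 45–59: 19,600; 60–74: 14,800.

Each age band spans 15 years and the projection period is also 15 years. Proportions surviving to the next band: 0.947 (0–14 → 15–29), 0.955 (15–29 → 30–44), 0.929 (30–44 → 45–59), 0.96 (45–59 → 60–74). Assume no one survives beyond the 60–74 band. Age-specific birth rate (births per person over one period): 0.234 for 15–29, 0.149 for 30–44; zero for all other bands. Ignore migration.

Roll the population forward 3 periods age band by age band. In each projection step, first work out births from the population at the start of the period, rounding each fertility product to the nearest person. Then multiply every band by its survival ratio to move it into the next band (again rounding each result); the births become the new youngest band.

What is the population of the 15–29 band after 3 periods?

6193

Numbering the groups 1..5 from youngest to oldest:
[period 1]
Births: 19800 × 0.234 = 4633, 14400 × 0.149 = 2146 — total 6779
Group 2: 16800 × 0.947 = 15910
Group 3: 19800 × 0.955 = 18909
Group 4: 14400 × 0.929 = 13378
Group 5: 19600 × 0.96 = 18816
End of period: [6779, 15910, 18909, 13378, 18816]
[period 2]
Births: 15910 × 0.234 = 3723, 18909 × 0.149 = 2817 — total 6540
Group 2: 6779 × 0.947 = 6420
Group 3: 15910 × 0.955 = 15194
Group 4: 18909 × 0.929 = 17566
Group 5: 13378 × 0.96 = 12843
End of period: [6540, 6420, 15194, 17566, 12843]
[period 3]
Births: 6420 × 0.234 = 1502, 15194 × 0.149 = 2264 — total 3766
Group 2: 6540 × 0.947 = 6193
Group 3: 6420 × 0.955 = 6131
Group 4: 15194 × 0.929 = 14115
Group 5: 17566 × 0.96 = 16863
End of period: [3766, 6193, 6131, 14115, 16863]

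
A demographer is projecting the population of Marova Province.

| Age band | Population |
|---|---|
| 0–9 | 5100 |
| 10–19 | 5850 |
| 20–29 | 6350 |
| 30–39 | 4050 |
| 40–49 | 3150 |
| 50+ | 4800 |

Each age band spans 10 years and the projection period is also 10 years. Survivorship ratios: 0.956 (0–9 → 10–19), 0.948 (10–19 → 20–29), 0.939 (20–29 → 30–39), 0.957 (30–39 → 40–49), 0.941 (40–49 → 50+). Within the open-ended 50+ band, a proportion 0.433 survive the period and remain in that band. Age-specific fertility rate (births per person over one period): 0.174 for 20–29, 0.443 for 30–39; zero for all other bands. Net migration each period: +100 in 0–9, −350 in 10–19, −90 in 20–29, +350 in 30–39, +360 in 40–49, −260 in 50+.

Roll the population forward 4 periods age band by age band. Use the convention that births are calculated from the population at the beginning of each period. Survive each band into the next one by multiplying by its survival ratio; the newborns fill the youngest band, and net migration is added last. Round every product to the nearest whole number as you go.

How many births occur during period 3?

After projecting period 1:
Births: 6350 × 0.174 = 1105 ; 4050 × 0.443 = 1794 — total 2899
10–19: 5100 × 0.956 = 4876
20–29: 5850 × 0.948 = 5546
30–39: 6350 × 0.939 = 5963
40–49: 4050 × 0.957 = 3876
50+: 3150 × 0.941 + 4800 × 0.433 = 2964 + 2078 = 5042
Net migration: 0–9 + 100 → 2999; 10–19 − 350 → 4526; 20–29 − 90 → 5456; 30–39 + 350 → 6313; 40–49 + 360 → 4236; 50+ − 260 → 4782
End of period: [2999, 4526, 5456, 6313, 4236, 4782]
After projecting period 2:
Births: 5456 × 0.174 = 949 ; 6313 × 0.443 = 2797 — total 3746
10–19: 2999 × 0.956 = 2867
20–29: 4526 × 0.948 = 4291
30–39: 5456 × 0.939 = 5123
40–49: 6313 × 0.957 = 6042
50+: 4236 × 0.941 + 4782 × 0.433 = 3986 + 2071 = 6057
Net migration: 0–9 + 100 → 3846; 10–19 − 350 → 2517; 20–29 − 90 → 4201; 30–39 + 350 → 5473; 40–49 + 360 → 6402; 50+ − 260 → 5797
End of period: [3846, 2517, 4201, 5473, 6402, 5797]
After projecting period 3:
Births: 4201 × 0.174 = 731 ; 5473 × 0.443 = 2425 — total 3156
10–19: 3846 × 0.956 = 3677
20–29: 2517 × 0.948 = 2386
30–39: 4201 × 0.939 = 3945
40–49: 5473 × 0.957 = 5238
50+: 6402 × 0.941 + 5797 × 0.433 = 6024 + 2510 = 8534
Net migration: 0–9 + 100 → 3256; 10–19 − 350 → 3327; 20–29 − 90 → 2296; 30–39 + 350 → 4295; 40–49 + 360 → 5598; 50+ − 260 → 8274
End of period: [3256, 3327, 2296, 4295, 5598, 8274]

3156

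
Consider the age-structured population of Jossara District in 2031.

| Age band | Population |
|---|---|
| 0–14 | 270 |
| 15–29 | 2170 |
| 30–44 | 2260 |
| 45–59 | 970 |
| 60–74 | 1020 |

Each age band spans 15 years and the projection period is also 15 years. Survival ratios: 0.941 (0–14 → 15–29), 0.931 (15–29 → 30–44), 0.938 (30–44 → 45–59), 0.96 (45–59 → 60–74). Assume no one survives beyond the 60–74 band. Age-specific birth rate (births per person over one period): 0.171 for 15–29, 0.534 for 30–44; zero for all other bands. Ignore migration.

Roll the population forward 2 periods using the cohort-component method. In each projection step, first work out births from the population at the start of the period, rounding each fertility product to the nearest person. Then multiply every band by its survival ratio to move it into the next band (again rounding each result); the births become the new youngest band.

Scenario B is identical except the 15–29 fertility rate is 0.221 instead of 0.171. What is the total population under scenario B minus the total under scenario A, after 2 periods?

115

After projecting period 1:
Births: 2170 × 0.171 = 371, 2260 × 0.534 = 1207 — total 1578
15–29: 270 × 0.941 = 254
30–44: 2170 × 0.931 = 2020
45–59: 2260 × 0.938 = 2120
60–74: 970 × 0.96 = 931
End of period: [1578, 254, 2020, 2120, 931]
After projecting period 2:
Births: 254 × 0.171 = 43, 2020 × 0.534 = 1079 — total 1122
15–29: 1578 × 0.941 = 1485
30–44: 254 × 0.931 = 236
45–59: 2020 × 0.938 = 1895
60–74: 2120 × 0.96 = 2035
End of period: [1122, 1485, 236, 1895, 2035]
Scenario A total after 2 periods: 6773
Scenario B projection —
After projecting period 1:
Births: 2170 × 0.221 = 480, 2260 × 0.534 = 1207 — total 1687
15–29: 270 × 0.941 = 254
30–44: 2170 × 0.931 = 2020
45–59: 2260 × 0.938 = 2120
60–74: 970 × 0.96 = 931
End of period: [1687, 254, 2020, 2120, 931]
After projecting period 2:
Births: 254 × 0.221 = 56, 2020 × 0.534 = 1079 — total 1135
15–29: 1687 × 0.941 = 1587
30–44: 254 × 0.931 = 236
45–59: 2020 × 0.938 = 1895
60–74: 2120 × 0.96 = 2035
End of period: [1135, 1587, 236, 1895, 2035]
Scenario B total after 2 periods: 6888
Difference B − A = 6888 − 6773 = 115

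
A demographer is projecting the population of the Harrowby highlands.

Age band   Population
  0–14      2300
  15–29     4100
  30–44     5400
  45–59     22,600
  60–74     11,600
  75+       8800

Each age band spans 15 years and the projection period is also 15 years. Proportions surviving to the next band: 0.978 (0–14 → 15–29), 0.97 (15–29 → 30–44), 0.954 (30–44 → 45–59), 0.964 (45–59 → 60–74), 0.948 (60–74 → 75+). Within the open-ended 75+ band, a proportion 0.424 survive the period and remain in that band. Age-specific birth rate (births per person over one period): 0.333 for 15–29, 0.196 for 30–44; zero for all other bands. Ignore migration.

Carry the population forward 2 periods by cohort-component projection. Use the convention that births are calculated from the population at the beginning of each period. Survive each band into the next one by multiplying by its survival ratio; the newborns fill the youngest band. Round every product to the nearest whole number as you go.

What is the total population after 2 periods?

41739

Let group 1 be 0–14 through group 6 = 75+.
[period 1]
Births: 4100 * 0.333 = 1365 ; 5400 * 0.196 = 1058 — total 2423
Group 2: 2300 * 0.978 = 2249
Group 3: 4100 * 0.97 = 3977
Group 4: 5400 * 0.954 = 5152
Group 5: 22600 * 0.964 = 21786
Group 6: 11600 * 0.948 + 8800 * 0.424 = 10997 + 3731 = 14728
Population now: 0–14=2423, 15–29=2249, 30–44=3977, 45–59=5152, 60–74=21786, 75+=14728
[period 2]
Births: 2249 * 0.333 = 749 ; 3977 * 0.196 = 779 — total 1528
Group 2: 2423 * 0.978 = 2370
Group 3: 2249 * 0.97 = 2182
Group 4: 3977 * 0.954 = 3794
Group 5: 5152 * 0.964 = 4967
Group 6: 21786 * 0.948 + 14728 * 0.424 = 20653 + 6245 = 26898
Population now: 0–14=1528, 15–29=2370, 30–44=2182, 45–59=3794, 60–74=4967, 75+=26898
Total after period 2: 1528 + 2370 + 2182 + 3794 + 4967 + 26898 = 41739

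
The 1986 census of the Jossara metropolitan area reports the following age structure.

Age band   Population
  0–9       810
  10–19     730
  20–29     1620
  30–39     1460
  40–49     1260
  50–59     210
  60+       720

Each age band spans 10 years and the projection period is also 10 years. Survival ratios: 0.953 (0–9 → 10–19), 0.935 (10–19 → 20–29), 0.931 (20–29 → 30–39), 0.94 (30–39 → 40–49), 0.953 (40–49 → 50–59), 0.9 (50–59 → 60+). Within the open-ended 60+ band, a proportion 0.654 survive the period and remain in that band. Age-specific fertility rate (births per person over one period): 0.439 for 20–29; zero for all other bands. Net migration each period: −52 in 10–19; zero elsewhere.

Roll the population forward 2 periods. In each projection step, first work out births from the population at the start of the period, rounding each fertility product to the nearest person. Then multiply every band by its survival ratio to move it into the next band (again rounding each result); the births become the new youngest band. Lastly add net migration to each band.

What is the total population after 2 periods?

[period 1]
Births: 1620 × 0.439 = 711
10–19: 810 × 0.953 = 772
20–29: 730 × 0.935 = 683
30–39: 1620 × 0.931 = 1508
40–49: 1460 × 0.94 = 1372
50–59: 1260 × 0.953 = 1201
60+: 210 × 0.9 + 720 × 0.654 = 189 + 471 = 660
Net migration: 10–19 − 52 → 720
End of period: [711, 720, 683, 1508, 1372, 1201, 660]
[period 2]
Births: 683 × 0.439 = 300
10–19: 711 × 0.953 = 678
20–29: 720 × 0.935 = 673
30–39: 683 × 0.931 = 636
40–49: 1508 × 0.94 = 1418
50–59: 1372 × 0.953 = 1308
60+: 1201 × 0.9 + 660 × 0.654 = 1081 + 432 = 1513
Net migration: 10–19 − 52 → 626
End of period: [300, 626, 673, 636, 1418, 1308, 1513]
Total after period 2: 300 + 626 + 673 + 636 + 1418 + 1308 + 1513 = 6474

6474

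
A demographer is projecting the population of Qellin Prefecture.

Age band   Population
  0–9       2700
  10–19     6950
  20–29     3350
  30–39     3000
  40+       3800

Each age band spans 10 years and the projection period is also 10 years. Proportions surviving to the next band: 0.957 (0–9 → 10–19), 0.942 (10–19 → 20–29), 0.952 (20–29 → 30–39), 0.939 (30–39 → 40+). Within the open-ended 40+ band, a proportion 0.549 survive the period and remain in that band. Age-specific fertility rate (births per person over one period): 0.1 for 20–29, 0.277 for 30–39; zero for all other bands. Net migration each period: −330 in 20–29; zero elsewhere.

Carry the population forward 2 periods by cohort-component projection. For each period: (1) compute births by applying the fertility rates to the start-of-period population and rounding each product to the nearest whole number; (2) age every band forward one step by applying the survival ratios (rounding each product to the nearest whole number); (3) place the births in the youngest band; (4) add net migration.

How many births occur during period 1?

1166

(Groups numbered youngest = 1 to oldest = 5.)
[period 1]
Births: 3350 * 0.1 = 335, 3000 * 0.277 = 831 ⇒ total 1166
Group 2: 2700 * 0.957 = 2584
Group 3: 6950 * 0.942 = 6547
Group 4: 3350 * 0.952 = 3189
Group 5: 3000 * 0.939 + 3800 * 0.549 = 2817 + 2086 = 4903
Net migration: Group 3 − 330 → 6217
Population now: 0–9=1166, 10–19=2584, 20–29=6217, 30–39=3189, 40+=4903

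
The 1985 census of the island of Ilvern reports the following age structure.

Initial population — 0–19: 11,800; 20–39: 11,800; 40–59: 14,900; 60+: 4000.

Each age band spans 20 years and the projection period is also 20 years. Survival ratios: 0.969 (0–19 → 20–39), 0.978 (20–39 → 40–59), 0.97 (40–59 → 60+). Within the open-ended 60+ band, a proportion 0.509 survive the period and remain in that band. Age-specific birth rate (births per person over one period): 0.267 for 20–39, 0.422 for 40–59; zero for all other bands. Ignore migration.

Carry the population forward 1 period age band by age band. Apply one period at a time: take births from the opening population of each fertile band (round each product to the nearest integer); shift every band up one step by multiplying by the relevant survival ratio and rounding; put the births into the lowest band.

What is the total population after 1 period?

Period 1:
Births: 11800 × 0.267 = 3151 ; 14900 × 0.422 = 6288 — total 9439
20–39: 11800 × 0.969 = 11434
40–59: 11800 × 0.978 = 11540
60+: 14900 × 0.97 + 4000 × 0.509 = 14453 + 2036 = 16489
Giving 9439 / 11434 / 11540 / 16489.
Total after period 1: 9439 + 11434 + 11540 + 16489 = 48902

48902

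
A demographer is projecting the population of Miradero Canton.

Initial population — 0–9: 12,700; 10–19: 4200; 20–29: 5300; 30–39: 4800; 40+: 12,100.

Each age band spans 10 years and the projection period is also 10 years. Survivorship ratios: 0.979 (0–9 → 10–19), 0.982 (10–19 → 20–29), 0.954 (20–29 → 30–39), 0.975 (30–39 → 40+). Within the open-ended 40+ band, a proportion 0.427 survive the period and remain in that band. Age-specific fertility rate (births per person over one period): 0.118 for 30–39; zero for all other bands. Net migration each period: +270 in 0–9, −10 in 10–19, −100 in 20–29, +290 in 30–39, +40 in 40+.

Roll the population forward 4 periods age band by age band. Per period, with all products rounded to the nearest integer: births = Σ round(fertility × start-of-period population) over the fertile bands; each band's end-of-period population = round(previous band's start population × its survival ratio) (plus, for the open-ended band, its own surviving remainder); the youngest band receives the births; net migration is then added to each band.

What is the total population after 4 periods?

Period 1:
Births: 4800 * 0.118 = 566
10–19: 12700 * 0.979 = 12433
20–29: 4200 * 0.982 = 4124
30–39: 5300 * 0.954 = 5056
40+: 4800 * 0.975 + 12100 * 0.427 = 4680 + 5167 = 9847
Net migration: 0–9 + 270 → 836; 10–19 − 10 → 12423; 20–29 − 100 → 4024; 30–39 + 290 → 5346; 40+ + 40 → 9887
Giving 836 / 12423 / 4024 / 5346 / 9887.
Period 2:
Births: 5346 * 0.118 = 631
10–19: 836 * 0.979 = 818
20–29: 12423 * 0.982 = 12199
30–39: 4024 * 0.954 = 3839
40+: 5346 * 0.975 + 9887 * 0.427 = 5212 + 4222 = 9434
Net migration: 0–9 + 270 → 901; 10–19 − 10 → 808; 20–29 − 100 → 12099; 30–39 + 290 → 4129; 40+ + 40 → 9474
Giving 901 / 808 / 12099 / 4129 / 9474.
Period 3:
Births: 4129 * 0.118 = 487
10–19: 901 * 0.979 = 882
20–29: 808 * 0.982 = 793
30–39: 12099 * 0.954 = 11542
40+: 4129 * 0.975 + 9474 * 0.427 = 4026 + 4045 = 8071
Net migration: 0–9 + 270 → 757; 10–19 − 10 → 872; 20–29 − 100 → 693; 30–39 + 290 → 11832; 40+ + 40 → 8111
Giving 757 / 872 / 693 / 11832 / 8111.
Period 4:
Births: 11832 * 0.118 = 1396
10–19: 757 * 0.979 = 741
20–29: 872 * 0.982 = 856
30–39: 693 * 0.954 = 661
40+: 11832 * 0.975 + 8111 * 0.427 = 11536 + 3463 = 14999
Net migration: 0–9 + 270 → 1666; 10–19 − 10 → 731; 20–29 − 100 → 756; 30–39 + 290 → 951; 40+ + 40 → 15039
Giving 1666 / 731 / 756 / 951 / 15039.
Total after period 4: 1666 + 731 + 756 + 951 + 15039 = 19143

19143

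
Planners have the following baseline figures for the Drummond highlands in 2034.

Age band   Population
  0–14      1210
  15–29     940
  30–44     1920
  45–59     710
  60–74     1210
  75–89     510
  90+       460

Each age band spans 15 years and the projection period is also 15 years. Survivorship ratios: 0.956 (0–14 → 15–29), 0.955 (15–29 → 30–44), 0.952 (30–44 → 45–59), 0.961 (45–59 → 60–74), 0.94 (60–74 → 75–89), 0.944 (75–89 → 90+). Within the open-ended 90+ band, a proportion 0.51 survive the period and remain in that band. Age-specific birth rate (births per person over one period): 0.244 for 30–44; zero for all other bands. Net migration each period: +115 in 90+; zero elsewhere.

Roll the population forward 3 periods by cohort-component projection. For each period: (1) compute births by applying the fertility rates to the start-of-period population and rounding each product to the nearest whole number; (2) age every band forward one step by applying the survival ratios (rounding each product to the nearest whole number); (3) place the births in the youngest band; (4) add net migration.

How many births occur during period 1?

Numbering the bands 1..7 from youngest to oldest:
Period 1.
Births: 1920 * 0.244 = 468
Band 2: 1210 * 0.956 = 1157
Band 3: 940 * 0.955 = 898
Band 4: 1920 * 0.952 = 1828
Band 5: 710 * 0.961 = 682
Band 6: 1210 * 0.94 = 1137
Band 7: 510 * 0.944 + 460 * 0.51 = 481 + 235 = 716
Net migration: Band 7 + 115 → 831
→ [468, 1157, 898, 1828, 682, 1137, 831]

468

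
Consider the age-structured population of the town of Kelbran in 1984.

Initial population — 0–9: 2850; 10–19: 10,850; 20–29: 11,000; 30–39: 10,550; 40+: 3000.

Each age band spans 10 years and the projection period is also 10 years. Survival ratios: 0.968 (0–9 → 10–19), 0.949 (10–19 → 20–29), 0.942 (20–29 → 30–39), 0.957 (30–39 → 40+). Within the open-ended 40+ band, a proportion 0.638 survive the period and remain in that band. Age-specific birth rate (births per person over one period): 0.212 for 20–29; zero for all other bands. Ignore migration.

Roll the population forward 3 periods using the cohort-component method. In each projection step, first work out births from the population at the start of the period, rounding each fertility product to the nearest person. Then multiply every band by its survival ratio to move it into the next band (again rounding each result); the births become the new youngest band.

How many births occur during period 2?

Let group 1 be 0–9 through group 5 = 40+.
— Period 1 —
Births: 11000 × 0.212 = 2332
Group 2: 2850 × 0.968 = 2759
Group 3: 10850 × 0.949 = 10297
Group 4: 11000 × 0.942 = 10362
Group 5: 10550 × 0.957 + 3000 × 0.638 = 10096 + 1914 = 12010
Giving 2332 / 2759 / 10297 / 10362 / 12010.
— Period 2 —
Births: 10297 × 0.212 = 2183
Group 2: 2332 × 0.968 = 2257
Group 3: 2759 × 0.949 = 2618
Group 4: 10297 × 0.942 = 9700
Group 5: 10362 × 0.957 + 12010 × 0.638 = 9916 + 7662 = 17578
Giving 2183 / 2257 / 2618 / 9700 / 17578.

2183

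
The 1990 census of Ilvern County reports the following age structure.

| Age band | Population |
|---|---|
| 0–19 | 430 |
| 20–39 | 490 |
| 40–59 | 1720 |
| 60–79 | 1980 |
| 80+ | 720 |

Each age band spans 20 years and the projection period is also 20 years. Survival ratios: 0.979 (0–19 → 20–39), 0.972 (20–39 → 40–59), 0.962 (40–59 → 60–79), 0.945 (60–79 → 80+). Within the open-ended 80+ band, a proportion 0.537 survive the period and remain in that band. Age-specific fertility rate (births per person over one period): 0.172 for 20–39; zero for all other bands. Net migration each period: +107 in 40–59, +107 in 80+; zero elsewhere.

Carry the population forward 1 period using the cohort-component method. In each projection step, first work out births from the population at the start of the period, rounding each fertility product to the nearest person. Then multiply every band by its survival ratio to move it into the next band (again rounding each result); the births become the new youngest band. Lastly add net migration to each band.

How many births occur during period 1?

84

Period 1:
Births: 490 × 0.172 = 84
20–39: 430 × 0.979 = 421
40–59: 490 × 0.972 = 476
60–79: 1720 × 0.962 = 1655
80+: 1980 × 0.945 + 720 × 0.537 = 1871 + 387 = 2258
Net migration: 40–59 + 107 → 583; 80+ + 107 → 2365
Population now: 0–19=84, 20–39=421, 40–59=583, 60–79=1655, 80+=2365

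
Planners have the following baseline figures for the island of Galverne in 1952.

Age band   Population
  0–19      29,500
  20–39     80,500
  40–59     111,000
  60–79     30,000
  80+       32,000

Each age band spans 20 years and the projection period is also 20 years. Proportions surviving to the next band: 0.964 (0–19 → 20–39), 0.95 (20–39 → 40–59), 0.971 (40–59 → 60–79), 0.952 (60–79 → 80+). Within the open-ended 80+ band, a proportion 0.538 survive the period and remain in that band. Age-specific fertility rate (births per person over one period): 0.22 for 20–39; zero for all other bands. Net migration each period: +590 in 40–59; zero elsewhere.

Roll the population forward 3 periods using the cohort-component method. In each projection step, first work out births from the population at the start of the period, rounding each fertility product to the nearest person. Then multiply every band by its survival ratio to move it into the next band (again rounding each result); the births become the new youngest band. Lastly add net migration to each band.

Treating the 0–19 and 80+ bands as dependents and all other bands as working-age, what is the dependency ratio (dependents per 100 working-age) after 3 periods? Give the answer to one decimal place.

288.9

Numbering the groups 1..5 from youngest to oldest:
[period 1]
Births: 80500 * 0.22 = 17710
Group 2: 29500 * 0.964 = 28438
Group 3: 80500 * 0.95 = 76475
Group 4: 111000 * 0.971 = 107781
Group 5: 30000 * 0.952 + 32000 * 0.538 = 28560 + 17216 = 45776
Net migration: Group 3 + 590 → 77065
End of period: [17710, 28438, 77065, 107781, 45776]
[period 2]
Births: 28438 * 0.22 = 6256
Group 2: 17710 * 0.964 = 17072
Group 3: 28438 * 0.95 = 27016
Group 4: 77065 * 0.971 = 74830
Group 5: 107781 * 0.952 + 45776 * 0.538 = 102608 + 24627 = 127235
Net migration: Group 3 + 590 → 27606
End of period: [6256, 17072, 27606, 74830, 127235]
[period 3]
Births: 17072 * 0.22 = 3756
Group 2: 6256 * 0.964 = 6031
Group 3: 17072 * 0.95 = 16218
Group 4: 27606 * 0.971 = 26805
Group 5: 74830 * 0.952 + 127235 * 0.538 = 71238 + 68452 = 139690
Net migration: Group 3 + 590 → 16808
End of period: [3756, 6031, 16808, 26805, 139690]
Dependents (band 0–19 + band 80+) = 3756 + 139690 = 143446; working-age = 49644; ratio = 143446/49644 × 100 = 288.9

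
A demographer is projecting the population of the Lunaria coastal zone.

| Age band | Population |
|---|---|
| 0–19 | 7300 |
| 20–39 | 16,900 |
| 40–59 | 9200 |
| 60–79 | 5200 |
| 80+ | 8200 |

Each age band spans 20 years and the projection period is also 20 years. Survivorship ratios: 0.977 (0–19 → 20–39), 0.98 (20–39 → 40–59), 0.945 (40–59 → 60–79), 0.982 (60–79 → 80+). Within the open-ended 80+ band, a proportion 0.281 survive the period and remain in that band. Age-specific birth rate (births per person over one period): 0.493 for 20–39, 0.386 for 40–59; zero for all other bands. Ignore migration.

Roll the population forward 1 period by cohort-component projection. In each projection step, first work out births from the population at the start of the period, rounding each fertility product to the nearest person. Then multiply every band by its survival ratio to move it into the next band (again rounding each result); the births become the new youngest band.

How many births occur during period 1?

(Bands numbered youngest = 1 to oldest = 5.)
After projecting period 1:
Births: 16900 * 0.493 = 8332, 9200 * 0.386 = 3551 → 11883
Band 2: 7300 * 0.977 = 7132
Band 3: 16900 * 0.98 = 16562
Band 4: 9200 * 0.945 = 8694
Band 5: 5200 * 0.982 + 8200 * 0.281 = 5106 + 2304 = 7410
→ [11883, 7132, 16562, 8694, 7410]

11883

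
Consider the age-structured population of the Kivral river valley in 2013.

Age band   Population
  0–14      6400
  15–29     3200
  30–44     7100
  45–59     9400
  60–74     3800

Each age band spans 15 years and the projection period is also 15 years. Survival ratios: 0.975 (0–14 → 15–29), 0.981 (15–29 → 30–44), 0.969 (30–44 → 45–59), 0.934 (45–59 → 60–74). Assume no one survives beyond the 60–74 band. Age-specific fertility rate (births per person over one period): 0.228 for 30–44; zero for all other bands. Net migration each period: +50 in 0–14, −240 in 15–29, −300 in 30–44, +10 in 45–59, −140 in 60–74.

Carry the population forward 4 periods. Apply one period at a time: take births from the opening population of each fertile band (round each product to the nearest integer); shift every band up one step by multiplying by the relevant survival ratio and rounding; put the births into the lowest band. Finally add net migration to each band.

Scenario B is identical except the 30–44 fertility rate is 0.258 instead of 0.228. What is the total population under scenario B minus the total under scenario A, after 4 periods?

After projecting period 1:
Births: 7100 × 0.228 = 1619
15–29: 6400 × 0.975 = 6240
30–44: 3200 × 0.981 = 3139
45–59: 7100 × 0.969 = 6880
60–74: 9400 × 0.934 = 8780
Net migration: 0–14 + 50 → 1669; 15–29 − 240 → 6000; 30–44 − 300 → 2839; 45–59 + 10 → 6890; 60–74 − 140 → 8640
→ [1669, 6000, 2839, 6890, 8640]
After projecting period 2:
Births: 2839 × 0.228 = 647
15–29: 1669 × 0.975 = 1627
30–44: 6000 × 0.981 = 5886
45–59: 2839 × 0.969 = 2751
60–74: 6890 × 0.934 = 6435
Net migration: 0–14 + 50 → 697; 15–29 − 240 → 1387; 30–44 − 300 → 5586; 45–59 + 10 → 2761; 60–74 − 140 → 6295
→ [697, 1387, 5586, 2761, 6295]
After projecting period 3:
Births: 5586 × 0.228 = 1274
15–29: 697 × 0.975 = 680
30–44: 1387 × 0.981 = 1361
45–59: 5586 × 0.969 = 5413
60–74: 2761 × 0.934 = 2579
Net migration: 0–14 + 50 → 1324; 15–29 − 240 → 440; 30–44 − 300 → 1061; 45–59 + 10 → 5423; 60–74 − 140 → 2439
→ [1324, 440, 1061, 5423, 2439]
After projecting period 4:
Births: 1061 × 0.228 = 242
15–29: 1324 × 0.975 = 1291
30–44: 440 × 0.981 = 432
45–59: 1061 × 0.969 = 1028
60–74: 5423 × 0.934 = 5065
Net migration: 0–14 + 50 → 292; 15–29 − 240 → 1051; 30–44 − 300 → 132; 45–59 + 10 → 1038; 60–74 − 140 → 4925
→ [292, 1051, 132, 1038, 4925]
Scenario A total after 4 periods: 7438
Scenario B projection —
After projecting period 1:
Births: 7100 × 0.258 = 1832
15–29: 6400 × 0.975 = 6240
30–44: 3200 × 0.981 = 3139
45–59: 7100 × 0.969 = 6880
60–74: 9400 × 0.934 = 8780
Net migration: 0–14 + 50 → 1882; 15–29 − 240 → 6000; 30–44 − 300 → 2839; 45–59 + 10 → 6890; 60–74 − 140 → 8640
→ [1882, 6000, 2839, 6890, 8640]
After projecting period 2:
Births: 2839 × 0.258 = 732
15–29: 1882 × 0.975 = 1835
30–44: 6000 × 0.981 = 5886
45–59: 2839 × 0.969 = 2751
60–74: 6890 × 0.934 = 6435
Net migration: 0–14 + 50 → 782; 15–29 − 240 → 1595; 30–44 − 300 → 5586; 45–59 + 10 → 2761; 60–74 − 140 → 6295
→ [782, 1595, 5586, 2761, 6295]
After projecting period 3:
Births: 5586 × 0.258 = 1441
15–29: 782 × 0.975 = 762
30–44: 1595 × 0.981 = 1565
45–59: 5586 × 0.969 = 5413
60–74: 2761 × 0.934 = 2579
Net migration: 0–14 + 50 → 1491; 15–29 − 240 → 522; 30–44 − 300 → 1265; 45–59 + 10 → 5423; 60–74 − 140 → 2439
→ [1491, 522, 1265, 5423, 2439]
After projecting period 4:
Births: 1265 × 0.258 = 326
15–29: 1491 × 0.975 = 1454
30–44: 522 × 0.981 = 512
45–59: 1265 × 0.969 = 1226
60–74: 5423 × 0.934 = 5065
Net migration: 0–14 + 50 → 376; 15–29 − 240 → 1214; 30–44 − 300 → 212; 45–59 + 10 → 1236; 60–74 − 140 → 4925
→ [376, 1214, 212, 1236, 4925]
Scenario B total after 4 periods: 7963
Difference B − A = 7963 − 7438 = 525

525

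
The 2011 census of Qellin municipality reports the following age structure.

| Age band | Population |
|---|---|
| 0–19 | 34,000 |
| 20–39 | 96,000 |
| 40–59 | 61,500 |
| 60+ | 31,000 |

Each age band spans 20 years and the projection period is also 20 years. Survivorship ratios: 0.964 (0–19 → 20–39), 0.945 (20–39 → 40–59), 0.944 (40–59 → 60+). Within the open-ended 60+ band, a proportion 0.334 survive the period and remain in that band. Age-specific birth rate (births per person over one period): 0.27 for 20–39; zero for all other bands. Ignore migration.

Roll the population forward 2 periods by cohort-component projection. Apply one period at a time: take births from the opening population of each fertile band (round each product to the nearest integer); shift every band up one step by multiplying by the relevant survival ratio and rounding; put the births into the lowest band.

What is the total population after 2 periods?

Call the groups 1 to 4, youngest first.
[period 1]
Births: 96000 × 0.27 = 25920
Group 2: 34000 × 0.964 = 32776
Group 3: 96000 × 0.945 = 90720
Group 4: 61500 × 0.944 + 31000 × 0.334 = 58056 + 10354 = 68410
→ [25920, 32776, 90720, 68410]
[period 2]
Births: 32776 × 0.27 = 8850
Group 2: 25920 × 0.964 = 24987
Group 3: 32776 × 0.945 = 30973
Group 4: 90720 × 0.944 + 68410 × 0.334 = 85640 + 22849 = 108489
→ [8850, 24987, 30973, 108489]
Total after period 2: 8850 + 24987 + 30973 + 108489 = 173299

173299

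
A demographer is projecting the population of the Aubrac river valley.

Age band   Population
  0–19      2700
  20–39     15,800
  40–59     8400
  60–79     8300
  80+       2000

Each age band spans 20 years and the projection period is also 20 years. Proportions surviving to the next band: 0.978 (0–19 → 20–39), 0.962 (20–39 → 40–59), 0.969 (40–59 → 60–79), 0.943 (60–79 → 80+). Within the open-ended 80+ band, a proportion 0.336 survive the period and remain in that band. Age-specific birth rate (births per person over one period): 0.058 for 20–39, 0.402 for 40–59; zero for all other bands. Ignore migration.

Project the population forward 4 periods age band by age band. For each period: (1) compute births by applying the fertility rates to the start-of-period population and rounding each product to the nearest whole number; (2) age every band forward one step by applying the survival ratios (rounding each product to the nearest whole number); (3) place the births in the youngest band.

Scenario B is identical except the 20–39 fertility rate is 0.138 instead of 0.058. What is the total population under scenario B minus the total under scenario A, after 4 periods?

2843

(Bands numbered youngest = 1 to oldest = 5.)
Period 1.
Births: 15800 * 0.058 = 916, 8400 * 0.402 = 3377 → total 4293
Band 2: 2700 * 0.978 = 2641
Band 3: 15800 * 0.962 = 15200
Band 4: 8400 * 0.969 = 8140
Band 5: 8300 * 0.943 + 2000 * 0.336 = 7827 + 672 = 8499
→ [4293, 2641, 15200, 8140, 8499]
Period 2.
Births: 2641 * 0.058 = 153, 15200 * 0.402 = 6110 → total 6263
Band 2: 4293 * 0.978 = 4199
Band 3: 2641 * 0.962 = 2541
Band 4: 15200 * 0.969 = 14729
Band 5: 8140 * 0.943 + 8499 * 0.336 = 7676 + 2856 = 10532
→ [6263, 4199, 2541, 14729, 10532]
Period 3.
Births: 4199 * 0.058 = 244, 2541 * 0.402 = 1021 → total 1265
Band 2: 6263 * 0.978 = 6125
Band 3: 4199 * 0.962 = 4039
Band 4: 2541 * 0.969 = 2462
Band 5: 14729 * 0.943 + 10532 * 0.336 = 13889 + 3539 = 17428
→ [1265, 6125, 4039, 2462, 17428]
Period 4.
Births: 6125 * 0.058 = 355, 4039 * 0.402 = 1624 → total 1979
Band 2: 1265 * 0.978 = 1237
Band 3: 6125 * 0.962 = 5892
Band 4: 4039 * 0.969 = 3914
Band 5: 2462 * 0.943 + 17428 * 0.336 = 2322 + 5856 = 8178
→ [1979, 1237, 5892, 3914, 8178]
Scenario A total after 4 periods: 21200
Scenario B projection —
Period 1.
Births: 15800 * 0.138 = 2180, 8400 * 0.402 = 3377 → total 5557
Band 2: 2700 * 0.978 = 2641
Band 3: 15800 * 0.962 = 15200
Band 4: 8400 * 0.969 = 8140
Band 5: 8300 * 0.943 + 2000 * 0.336 = 7827 + 672 = 8499
→ [5557, 2641, 15200, 8140, 8499]
Period 2.
Births: 2641 * 0.138 = 364, 15200 * 0.402 = 6110 → total 6474
Band 2: 5557 * 0.978 = 5435
Band 3: 2641 * 0.962 = 2541
Band 4: 15200 * 0.969 = 14729
Band 5: 8140 * 0.943 + 8499 * 0.336 = 7676 + 2856 = 10532
→ [6474, 5435, 2541, 14729, 10532]
Period 3.
Births: 5435 * 0.138 = 750, 2541 * 0.402 = 1021 → total 1771
Band 2: 6474 * 0.978 = 6332
Band 3: 5435 * 0.962 = 5228
Band 4: 2541 * 0.969 = 2462
Band 5: 14729 * 0.943 + 10532 * 0.336 = 13889 + 3539 = 17428
→ [1771, 6332, 5228, 2462, 17428]
Period 4.
Births: 6332 * 0.138 = 874, 5228 * 0.402 = 2102 → total 2976
Band 2: 1771 * 0.978 = 1732
Band 3: 6332 * 0.962 = 6091
Band 4: 5228 * 0.969 = 5066
Band 5: 2462 * 0.943 + 17428 * 0.336 = 2322 + 5856 = 8178
→ [2976, 1732, 6091, 5066, 8178]
Scenario B total after 4 periods: 24043
Difference B − A = 24043 − 21200 = 2843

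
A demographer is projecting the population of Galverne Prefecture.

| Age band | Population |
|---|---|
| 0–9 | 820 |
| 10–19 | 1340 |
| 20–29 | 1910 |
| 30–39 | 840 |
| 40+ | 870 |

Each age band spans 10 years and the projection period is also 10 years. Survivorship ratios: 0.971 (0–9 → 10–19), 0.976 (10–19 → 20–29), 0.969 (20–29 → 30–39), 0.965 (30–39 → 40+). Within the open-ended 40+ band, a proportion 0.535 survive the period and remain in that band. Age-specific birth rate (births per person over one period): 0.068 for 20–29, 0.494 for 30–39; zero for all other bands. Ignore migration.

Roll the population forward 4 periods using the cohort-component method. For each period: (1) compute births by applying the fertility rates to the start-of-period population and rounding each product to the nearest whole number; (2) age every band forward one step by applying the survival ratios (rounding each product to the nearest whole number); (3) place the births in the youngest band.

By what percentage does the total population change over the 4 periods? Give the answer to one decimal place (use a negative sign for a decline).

-20.3

— Period 1 —
Births: 1910 × 0.068 = 130, 840 × 0.494 = 415 ⇒ total 545
10–19: 820 × 0.971 = 796
20–29: 1340 × 0.976 = 1308
30–39: 1910 × 0.969 = 1851
40+: 840 × 0.965 + 870 × 0.535 = 811 + 465 = 1276
Giving 545 / 796 / 1308 / 1851 / 1276.
— Period 2 —
Births: 1308 × 0.068 = 89, 1851 × 0.494 = 914 ⇒ total 1003
10–19: 545 × 0.971 = 529
20–29: 796 × 0.976 = 777
30–39: 1308 × 0.969 = 1267
40+: 1851 × 0.965 + 1276 × 0.535 = 1786 + 683 = 2469
Giving 1003 / 529 / 777 / 1267 / 2469.
— Period 3 —
Births: 777 × 0.068 = 53, 1267 × 0.494 = 626 ⇒ total 679
10–19: 1003 × 0.971 = 974
20–29: 529 × 0.976 = 516
30–39: 777 × 0.969 = 753
40+: 1267 × 0.965 + 2469 × 0.535 = 1223 + 1321 = 2544
Giving 679 / 974 / 516 / 753 / 2544.
— Period 4 —
Births: 516 × 0.068 = 35, 753 × 0.494 = 372 ⇒ total 407
10–19: 679 × 0.971 = 659
20–29: 974 × 0.976 = 951
30–39: 516 × 0.969 = 500
40+: 753 × 0.965 + 2544 × 0.535 = 727 + 1361 = 2088
Giving 407 / 659 / 951 / 500 / 2088.
Total: 5780 → 4605; change = -1175; percentage change = -20.3%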